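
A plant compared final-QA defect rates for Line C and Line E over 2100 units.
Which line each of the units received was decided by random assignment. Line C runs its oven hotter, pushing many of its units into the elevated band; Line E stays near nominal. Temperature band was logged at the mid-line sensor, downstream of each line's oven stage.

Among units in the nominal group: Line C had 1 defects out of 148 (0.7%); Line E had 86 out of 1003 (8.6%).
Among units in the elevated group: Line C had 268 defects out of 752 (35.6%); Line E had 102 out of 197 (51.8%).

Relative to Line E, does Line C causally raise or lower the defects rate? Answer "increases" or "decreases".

In-process temperature band is recorded after the line and is itself shifted by it — it sits on the causal path from line to outcome. Conditioning on a mediator would strip out part of the effect we want; the pooled comparison gives the total causal effect.
Pooled: Line C 29.9% vs Line E 15.7%; Line E is lower overall.

increases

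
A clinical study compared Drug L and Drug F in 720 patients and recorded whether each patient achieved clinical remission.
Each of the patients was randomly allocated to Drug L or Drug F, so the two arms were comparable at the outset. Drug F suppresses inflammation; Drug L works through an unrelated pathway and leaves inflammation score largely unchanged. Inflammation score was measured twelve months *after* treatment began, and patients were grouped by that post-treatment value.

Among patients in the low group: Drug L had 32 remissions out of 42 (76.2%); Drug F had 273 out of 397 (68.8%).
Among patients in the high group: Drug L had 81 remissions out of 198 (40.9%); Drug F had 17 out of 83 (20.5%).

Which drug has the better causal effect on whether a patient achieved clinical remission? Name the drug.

Inflammation score lies on the pathway drug → inflammation score → outcome, so adjusting for it blocks the indirect effect. For the total causal effect of drug, use the unadjusted pooled rates.
Pooled: Drug L 47.1% vs Drug F 60.4%; Drug F is higher overall.

Drug F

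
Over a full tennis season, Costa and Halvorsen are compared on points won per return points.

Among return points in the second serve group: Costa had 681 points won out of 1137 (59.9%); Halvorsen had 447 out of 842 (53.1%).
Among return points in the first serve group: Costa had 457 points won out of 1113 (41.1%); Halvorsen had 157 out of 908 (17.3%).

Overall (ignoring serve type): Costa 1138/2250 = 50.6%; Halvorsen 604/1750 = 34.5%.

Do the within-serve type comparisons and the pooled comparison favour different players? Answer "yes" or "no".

no

Within each serve type level (second serve 59.9% vs 53.1%; first serve 41.1% vs 17.3%), Costa has the higher rate every time. Pooled: 50.6% vs 34.5% — Costa has the higher rate overall. They agree.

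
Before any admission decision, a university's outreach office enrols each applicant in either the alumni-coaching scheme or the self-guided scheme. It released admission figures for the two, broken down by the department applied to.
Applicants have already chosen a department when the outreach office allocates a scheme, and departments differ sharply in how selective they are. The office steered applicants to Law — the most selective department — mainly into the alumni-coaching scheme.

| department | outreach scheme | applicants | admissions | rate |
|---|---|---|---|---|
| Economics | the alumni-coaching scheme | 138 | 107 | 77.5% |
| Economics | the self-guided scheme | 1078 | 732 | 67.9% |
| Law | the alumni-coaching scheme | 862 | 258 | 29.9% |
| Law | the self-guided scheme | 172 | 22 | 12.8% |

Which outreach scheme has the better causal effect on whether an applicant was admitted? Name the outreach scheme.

Here department is a common cause — it drives both which outreach scheme a case falls under and the outcome. The crude comparison mixes populations; the stratum-specific rates are the causally relevant ones.
Within each level — Economics: 77.5% vs 67.9%; Law: 29.9% vs 12.8% — the alumni-coaching scheme is higher every time.

the alumni-coaching scheme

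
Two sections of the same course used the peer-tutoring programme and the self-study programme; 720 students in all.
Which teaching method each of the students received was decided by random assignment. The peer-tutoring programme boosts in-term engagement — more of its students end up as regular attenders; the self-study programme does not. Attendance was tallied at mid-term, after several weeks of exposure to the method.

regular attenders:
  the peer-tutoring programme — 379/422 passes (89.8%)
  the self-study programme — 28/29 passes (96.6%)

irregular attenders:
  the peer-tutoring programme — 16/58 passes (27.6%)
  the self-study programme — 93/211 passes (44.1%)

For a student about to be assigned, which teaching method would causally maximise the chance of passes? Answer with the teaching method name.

Mid-term attendance is downstream of the teaching method. One should not condition on a consequence of treatment, so the overall rates are the right comparison.
Pooled: the peer-tutoring programme 82.3% vs the self-study programme 50.4%; the peer-tutoring programme is higher overall.

the peer-tutoring programme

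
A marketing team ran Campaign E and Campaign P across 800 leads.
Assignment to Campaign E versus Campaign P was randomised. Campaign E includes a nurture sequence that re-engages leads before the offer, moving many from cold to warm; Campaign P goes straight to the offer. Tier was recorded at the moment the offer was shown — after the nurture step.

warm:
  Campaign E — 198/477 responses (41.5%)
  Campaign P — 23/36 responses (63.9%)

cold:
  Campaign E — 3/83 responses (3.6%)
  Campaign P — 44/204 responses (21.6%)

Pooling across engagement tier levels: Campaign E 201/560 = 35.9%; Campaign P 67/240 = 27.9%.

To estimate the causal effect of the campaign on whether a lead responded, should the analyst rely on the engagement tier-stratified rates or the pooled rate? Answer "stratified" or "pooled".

Campaign P is higher inside every engagement tier stratum but Campaign E is higher in aggregate. Whether to stratify depends on how engagement tier relates to the campaign.
Engagement tier lies on the pathway campaign → engagement tier → outcome, so adjusting for it blocks the indirect effect. For the total causal effect of campaign, use the unadjusted pooled rates.
Pooled: Campaign E 35.9% vs Campaign P 27.9%; Campaign E is higher overall.

pooled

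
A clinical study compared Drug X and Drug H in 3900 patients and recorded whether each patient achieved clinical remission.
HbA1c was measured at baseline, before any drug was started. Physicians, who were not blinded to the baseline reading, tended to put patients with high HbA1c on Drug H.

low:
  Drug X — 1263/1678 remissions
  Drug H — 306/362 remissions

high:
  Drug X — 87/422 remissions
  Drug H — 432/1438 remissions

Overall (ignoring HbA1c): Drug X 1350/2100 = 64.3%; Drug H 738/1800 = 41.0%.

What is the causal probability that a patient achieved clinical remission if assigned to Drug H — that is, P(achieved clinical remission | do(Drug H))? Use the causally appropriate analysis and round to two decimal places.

Within every HbA1c level Drug H has the higher rate, yet pooled Drug X does — Simpson's reversal.
Since HbA1c is a pre-existing factor (not a product of the drug) and it affects the outcome on its own, it is a confounder. The stratified rates, not the pooled rate, identify the causal effect.
Standardising Drug H to the population HbA1c mix: 0.523·306/362 + 0.477·432/1438 = 0.585.

0.59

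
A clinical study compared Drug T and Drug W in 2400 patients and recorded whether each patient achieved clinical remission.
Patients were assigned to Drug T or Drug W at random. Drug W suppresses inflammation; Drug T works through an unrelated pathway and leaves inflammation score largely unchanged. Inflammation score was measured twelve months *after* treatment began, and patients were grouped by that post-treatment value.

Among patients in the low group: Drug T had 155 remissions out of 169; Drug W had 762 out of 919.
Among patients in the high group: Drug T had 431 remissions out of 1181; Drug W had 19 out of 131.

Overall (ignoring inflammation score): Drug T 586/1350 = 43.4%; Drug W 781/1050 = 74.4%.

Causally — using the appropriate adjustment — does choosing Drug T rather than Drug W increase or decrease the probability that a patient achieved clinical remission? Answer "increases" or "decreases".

The distribution of inflammation score is itself part of what the drug does — it is an intermediate outcome. Holding it fixed would remove that part of the effect; the total effect is the pooled difference.
Pooled: Drug T 43.4% vs Drug W 74.4%; Drug W is higher overall.

decreases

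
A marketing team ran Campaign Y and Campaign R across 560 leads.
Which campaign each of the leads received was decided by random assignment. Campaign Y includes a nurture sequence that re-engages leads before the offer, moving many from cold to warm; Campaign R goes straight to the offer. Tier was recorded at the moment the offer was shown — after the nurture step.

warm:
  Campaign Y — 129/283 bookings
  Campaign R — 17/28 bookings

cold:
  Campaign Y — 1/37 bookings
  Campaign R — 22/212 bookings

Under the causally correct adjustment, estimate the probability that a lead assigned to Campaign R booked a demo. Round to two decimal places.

Within every engagement tier level Campaign R has the higher rate, yet pooled Campaign Y does — Simpson's reversal.
Engagement tier is recorded after the campaign and is itself shifted by it — it sits on the causal path from campaign to outcome. Conditioning on a mediator would strip out part of the effect we want; the pooled comparison gives the total causal effect.
So P(outcome | do(Campaign R)) is just the pooled rate for Campaign R: 39/240 = 0.163.

0.16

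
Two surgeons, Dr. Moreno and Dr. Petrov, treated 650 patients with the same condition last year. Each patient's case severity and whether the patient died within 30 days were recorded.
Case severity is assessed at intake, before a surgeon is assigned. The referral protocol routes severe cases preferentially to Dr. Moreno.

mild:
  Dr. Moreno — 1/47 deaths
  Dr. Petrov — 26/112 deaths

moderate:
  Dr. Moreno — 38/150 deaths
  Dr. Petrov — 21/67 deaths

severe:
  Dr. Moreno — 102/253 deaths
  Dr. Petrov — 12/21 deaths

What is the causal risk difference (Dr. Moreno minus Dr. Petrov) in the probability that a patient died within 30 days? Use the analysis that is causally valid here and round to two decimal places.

-0.14

Nothing the surgeon does changes case severity; the imbalance is an allocation artefact. With case severity also predicting the outcome, the pooled figure is confounded, and the within-stratum comparison is the causal one.
Adjusting over the population distribution of case severity: 0.245·(0.021−0.232) + 0.334·(0.253−0.313) + 0.422·(0.403−0.571) = -0.143.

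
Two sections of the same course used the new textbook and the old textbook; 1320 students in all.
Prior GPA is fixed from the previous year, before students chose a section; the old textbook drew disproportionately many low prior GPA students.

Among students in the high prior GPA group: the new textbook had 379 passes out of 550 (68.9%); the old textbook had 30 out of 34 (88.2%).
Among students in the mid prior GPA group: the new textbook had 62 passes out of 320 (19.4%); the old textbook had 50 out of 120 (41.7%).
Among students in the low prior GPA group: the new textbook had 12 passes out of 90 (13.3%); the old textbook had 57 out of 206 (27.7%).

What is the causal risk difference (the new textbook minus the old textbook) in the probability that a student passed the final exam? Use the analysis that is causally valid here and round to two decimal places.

Within every prior GPA band level the old textbook has the higher rate, yet pooled the new textbook does — Simpson's reversal.
Here prior GPA band is a common cause — it drives both which teaching method a case falls under and the outcome. The crude comparison mixes populations; the stratum-specific rates are the causally relevant ones.
Adjusting over the population distribution of prior GPA band: 0.442·(0.689−0.882) + 0.333·(0.194−0.417) + 0.224·(0.133−0.277) = -0.192.

-0.19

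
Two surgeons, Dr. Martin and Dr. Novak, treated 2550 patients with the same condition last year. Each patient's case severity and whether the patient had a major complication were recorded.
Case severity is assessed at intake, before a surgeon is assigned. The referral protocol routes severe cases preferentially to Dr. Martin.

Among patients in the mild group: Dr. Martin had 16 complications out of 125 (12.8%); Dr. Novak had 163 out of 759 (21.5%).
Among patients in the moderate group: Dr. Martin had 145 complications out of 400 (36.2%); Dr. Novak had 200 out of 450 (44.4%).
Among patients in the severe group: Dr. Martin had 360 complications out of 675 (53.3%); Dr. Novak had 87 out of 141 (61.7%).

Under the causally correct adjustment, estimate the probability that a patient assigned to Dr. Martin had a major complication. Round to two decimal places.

Here case severity is a common cause — it drives both which surgeon a case falls under and the outcome. The crude comparison mixes populations; the stratum-specific rates are the causally relevant ones.
Standardising Dr. Martin to the population case severity mix: 0.347·16/125 + 0.333·145/400 + 0.320·360/675 = 0.336.

0.34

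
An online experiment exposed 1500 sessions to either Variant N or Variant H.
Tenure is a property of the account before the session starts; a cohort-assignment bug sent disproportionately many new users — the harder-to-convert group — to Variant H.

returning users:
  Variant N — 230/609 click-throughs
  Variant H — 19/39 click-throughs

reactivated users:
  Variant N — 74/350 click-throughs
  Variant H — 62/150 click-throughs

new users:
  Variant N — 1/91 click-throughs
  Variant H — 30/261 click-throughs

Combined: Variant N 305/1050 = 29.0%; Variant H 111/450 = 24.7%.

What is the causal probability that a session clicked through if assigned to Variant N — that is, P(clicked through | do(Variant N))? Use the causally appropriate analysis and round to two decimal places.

0.24

Since user tenure is a pre-existing factor (not a product of the variant) and it affects the outcome on its own, it is a confounder. The stratified rates, not the pooled rate, identify the causal effect.
Standardising Variant N to the population user tenure mix: 0.432·230/609 + 0.333·74/350 + 0.235·1/91 = 0.236.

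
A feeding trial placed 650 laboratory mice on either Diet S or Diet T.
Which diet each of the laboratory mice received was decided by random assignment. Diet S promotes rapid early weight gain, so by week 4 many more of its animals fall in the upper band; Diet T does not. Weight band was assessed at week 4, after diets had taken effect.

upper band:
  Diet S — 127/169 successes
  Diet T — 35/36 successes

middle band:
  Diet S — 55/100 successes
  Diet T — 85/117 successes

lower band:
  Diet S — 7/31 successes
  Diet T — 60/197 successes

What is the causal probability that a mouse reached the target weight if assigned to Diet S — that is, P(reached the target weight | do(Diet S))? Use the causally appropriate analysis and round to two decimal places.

Stratifying would compare diets among laboratory mice the diets themselves sorted into week-4 weight band groups — a form of selection on an intermediate. The unconditioned pooled rates give the total causal effect.
So P(outcome | do(Diet S)) is just the pooled rate for Diet S: 189/300 = 0.630.

0.63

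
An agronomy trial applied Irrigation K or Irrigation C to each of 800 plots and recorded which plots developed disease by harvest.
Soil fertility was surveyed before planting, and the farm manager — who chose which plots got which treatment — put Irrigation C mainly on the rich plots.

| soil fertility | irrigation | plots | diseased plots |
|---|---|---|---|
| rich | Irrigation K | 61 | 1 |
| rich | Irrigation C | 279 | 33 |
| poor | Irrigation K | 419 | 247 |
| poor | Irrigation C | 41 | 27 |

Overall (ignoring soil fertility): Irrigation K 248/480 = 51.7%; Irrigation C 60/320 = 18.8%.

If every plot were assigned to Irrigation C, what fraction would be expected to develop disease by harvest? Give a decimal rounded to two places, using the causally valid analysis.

The soil fertility-specific comparison favours Irrigation K throughout, but the pooled figures favour Irrigation C. The question is whether to condition on soil fertility.
Soil fertility is set before the irrigation has any effect — it is not caused by the irrigation — and it independently drives the outcome. That makes it a confounder, so the causal comparison is within soil fertility levels.
Standardising Irrigation C to the population soil fertility mix: 0.425·33/279 + 0.575·27/41 = 0.429.

0.43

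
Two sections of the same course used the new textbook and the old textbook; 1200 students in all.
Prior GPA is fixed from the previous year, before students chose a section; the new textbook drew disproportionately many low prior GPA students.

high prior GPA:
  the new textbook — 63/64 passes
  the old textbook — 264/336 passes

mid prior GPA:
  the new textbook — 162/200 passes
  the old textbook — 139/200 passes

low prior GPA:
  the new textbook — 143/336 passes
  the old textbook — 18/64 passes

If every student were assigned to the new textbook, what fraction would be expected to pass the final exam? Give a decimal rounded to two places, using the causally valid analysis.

The stratified and pooled comparisons disagree (the new textbook wins within each prior GPA band; the old textbook wins overall), so the answer turns on the causal role of prior GPA band.
Nothing the teaching method does changes prior GPA band; the imbalance is an allocation artefact. With prior GPA band also predicting the outcome, the pooled figure is confounded, and the within-stratum comparison is the causal one.
Standardising the new textbook to the population prior GPA band mix: 0.333·63/64 + 0.333·162/200 + 0.333·143/336 = 0.740.

0.74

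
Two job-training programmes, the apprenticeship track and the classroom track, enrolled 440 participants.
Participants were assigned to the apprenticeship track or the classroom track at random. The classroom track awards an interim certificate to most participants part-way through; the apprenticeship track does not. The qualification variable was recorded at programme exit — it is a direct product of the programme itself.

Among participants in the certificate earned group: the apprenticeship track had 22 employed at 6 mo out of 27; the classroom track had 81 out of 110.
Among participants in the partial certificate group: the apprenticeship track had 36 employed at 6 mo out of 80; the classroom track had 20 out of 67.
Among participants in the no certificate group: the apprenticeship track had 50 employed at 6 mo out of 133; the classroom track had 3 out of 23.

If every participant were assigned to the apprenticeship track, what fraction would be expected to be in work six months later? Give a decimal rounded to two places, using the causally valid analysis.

The qualification attained during the programme-specific comparison favours the apprenticeship track throughout, but the pooled figures favour the classroom track. The question is whether to condition on qualification attained during the programme.
Qualification attained during the programme is recorded after the programme and is itself shifted by it — it sits on the causal path from programme to outcome. Conditioning on a mediator would strip out part of the effect we want; the pooled comparison gives the total causal effect.
So P(outcome | do(the apprenticeship track)) is just the pooled rate for the apprenticeship track: 108/240 = 0.450.

0.45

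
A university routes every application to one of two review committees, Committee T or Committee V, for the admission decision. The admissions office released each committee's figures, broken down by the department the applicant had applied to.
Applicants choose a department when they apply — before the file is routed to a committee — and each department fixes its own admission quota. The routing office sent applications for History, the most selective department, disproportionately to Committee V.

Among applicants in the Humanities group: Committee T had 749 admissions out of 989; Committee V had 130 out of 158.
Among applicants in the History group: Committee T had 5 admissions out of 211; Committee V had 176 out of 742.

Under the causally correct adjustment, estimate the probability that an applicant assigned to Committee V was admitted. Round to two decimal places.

0.56

Department is set before the review committee has any effect — it is not caused by the review committee — and it independently drives the outcome. That makes it a confounder, so the causal comparison is within department levels.
Standardising Committee V to the population department mix: 0.546·130/158 + 0.454·176/742 = 0.557.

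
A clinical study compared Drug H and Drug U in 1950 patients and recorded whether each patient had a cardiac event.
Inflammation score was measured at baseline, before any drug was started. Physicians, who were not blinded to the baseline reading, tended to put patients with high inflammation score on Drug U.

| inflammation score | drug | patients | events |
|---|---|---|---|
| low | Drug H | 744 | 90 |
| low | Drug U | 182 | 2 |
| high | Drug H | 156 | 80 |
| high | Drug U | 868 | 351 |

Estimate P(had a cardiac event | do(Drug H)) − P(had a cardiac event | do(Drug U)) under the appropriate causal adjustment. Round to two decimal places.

Here inflammation score is a common cause — it drives both which drug a case falls under and the outcome. The crude comparison mixes populations; the stratum-specific rates are the causally relevant ones.
Adjusting over the population distribution of inflammation score: 0.475·(0.121−0.011) + 0.525·(0.513−0.404) = +0.109.

+0.11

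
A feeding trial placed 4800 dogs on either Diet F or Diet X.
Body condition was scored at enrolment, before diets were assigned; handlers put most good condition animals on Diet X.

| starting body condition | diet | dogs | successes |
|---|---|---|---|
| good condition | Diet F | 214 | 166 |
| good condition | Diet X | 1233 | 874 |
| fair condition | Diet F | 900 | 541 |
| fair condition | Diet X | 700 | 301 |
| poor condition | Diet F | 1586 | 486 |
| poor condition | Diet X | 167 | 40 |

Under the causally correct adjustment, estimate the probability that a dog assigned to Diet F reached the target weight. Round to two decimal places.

Starting body condition satisfies the back-door criterion: it is not a descendant of the diet, and it blocks the spurious path from diet to outcome. Adjusting for it (i.e., using the within-starting body condition rates) gives the causal effect.
Standardising Diet F to the population starting body condition mix: 0.301·166/214 + 0.333·541/900 + 0.365·486/1586 = 0.546.

0.55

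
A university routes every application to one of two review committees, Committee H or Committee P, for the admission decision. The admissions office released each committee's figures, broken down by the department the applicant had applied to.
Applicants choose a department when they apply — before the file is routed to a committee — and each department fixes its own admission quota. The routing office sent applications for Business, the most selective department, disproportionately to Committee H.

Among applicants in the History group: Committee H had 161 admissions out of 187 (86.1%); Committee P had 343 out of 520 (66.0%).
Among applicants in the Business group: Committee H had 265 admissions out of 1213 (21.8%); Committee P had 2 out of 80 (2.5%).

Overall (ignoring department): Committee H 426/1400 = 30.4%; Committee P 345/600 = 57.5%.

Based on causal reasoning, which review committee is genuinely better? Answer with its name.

Committee H is higher inside every department stratum but Committee P is higher in aggregate. Whether to stratify depends on how department relates to the review committee.
The imbalance in department arose from how applicants were allocated, not from anything the review committee did; and department independently affects the outcome. The pooled gap is confounded — condition on department.
Within each level — History: 86.1% vs 66.0%; Business: 21.8% vs 2.5% — Committee H is higher every time.

Committee H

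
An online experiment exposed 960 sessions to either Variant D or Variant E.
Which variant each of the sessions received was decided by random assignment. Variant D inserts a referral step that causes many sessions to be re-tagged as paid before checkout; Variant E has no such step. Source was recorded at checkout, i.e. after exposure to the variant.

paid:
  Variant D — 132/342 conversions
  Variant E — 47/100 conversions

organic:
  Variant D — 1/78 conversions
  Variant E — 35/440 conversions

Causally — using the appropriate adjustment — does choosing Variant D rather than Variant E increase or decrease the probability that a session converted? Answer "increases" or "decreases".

increases

Traffic source here is a post-treatment variable shaped by the variant; conditioning on it would introduce bias rather than remove it. The overall comparison is the causal one.
Pooled: Variant D 31.7% vs Variant E 15.2%; Variant D is higher overall.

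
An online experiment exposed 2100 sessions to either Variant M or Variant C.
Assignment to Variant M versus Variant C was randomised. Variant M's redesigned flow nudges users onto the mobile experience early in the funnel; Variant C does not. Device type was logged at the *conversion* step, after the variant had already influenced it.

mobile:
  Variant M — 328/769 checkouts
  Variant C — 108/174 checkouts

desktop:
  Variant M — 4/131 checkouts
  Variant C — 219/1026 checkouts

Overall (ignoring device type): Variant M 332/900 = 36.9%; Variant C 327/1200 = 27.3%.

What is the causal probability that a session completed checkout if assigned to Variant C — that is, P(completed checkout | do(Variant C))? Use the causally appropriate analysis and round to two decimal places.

Within every device type level Variant C has the higher rate, yet pooled Variant M does — Simpson's reversal.
Device type is downstream of the variant. One should not condition on a consequence of treatment, so the overall rates are the right comparison.
So P(outcome | do(Variant C)) is just the pooled rate for Variant C: 327/1200 = 0.273.

0.27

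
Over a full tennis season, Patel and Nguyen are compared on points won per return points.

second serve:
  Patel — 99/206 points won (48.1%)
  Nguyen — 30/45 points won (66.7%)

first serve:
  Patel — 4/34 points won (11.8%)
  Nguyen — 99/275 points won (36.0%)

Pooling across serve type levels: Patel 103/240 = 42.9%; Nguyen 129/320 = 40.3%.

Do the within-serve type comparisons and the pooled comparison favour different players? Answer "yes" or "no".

yes

Within each serve type level (second serve 48.1% vs 66.7%; first serve 11.8% vs 36.0%), Nguyen has the higher rate every time. Pooled: 42.9% vs 40.3% — Patel has the higher rate overall. The two comparisons disagree.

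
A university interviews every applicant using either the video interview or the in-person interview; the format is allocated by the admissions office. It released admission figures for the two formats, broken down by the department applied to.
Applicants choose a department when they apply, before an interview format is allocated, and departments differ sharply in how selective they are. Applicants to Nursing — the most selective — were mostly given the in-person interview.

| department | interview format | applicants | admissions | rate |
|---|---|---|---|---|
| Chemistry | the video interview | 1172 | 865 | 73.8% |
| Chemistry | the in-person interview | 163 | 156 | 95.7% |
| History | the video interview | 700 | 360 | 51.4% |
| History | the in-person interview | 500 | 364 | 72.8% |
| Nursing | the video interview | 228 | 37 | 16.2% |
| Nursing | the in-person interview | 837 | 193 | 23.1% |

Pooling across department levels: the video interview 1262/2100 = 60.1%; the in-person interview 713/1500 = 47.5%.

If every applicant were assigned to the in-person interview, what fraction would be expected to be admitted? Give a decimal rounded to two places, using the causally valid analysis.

0.67

The imbalance in department arose from how applicants were allocated, not from anything the interview format did; and department independently affects the outcome. The pooled gap is confounded — condition on department.
Standardising the in-person interview to the population department mix: 0.371·156/163 + 0.333·364/500 + 0.296·193/837 = 0.666.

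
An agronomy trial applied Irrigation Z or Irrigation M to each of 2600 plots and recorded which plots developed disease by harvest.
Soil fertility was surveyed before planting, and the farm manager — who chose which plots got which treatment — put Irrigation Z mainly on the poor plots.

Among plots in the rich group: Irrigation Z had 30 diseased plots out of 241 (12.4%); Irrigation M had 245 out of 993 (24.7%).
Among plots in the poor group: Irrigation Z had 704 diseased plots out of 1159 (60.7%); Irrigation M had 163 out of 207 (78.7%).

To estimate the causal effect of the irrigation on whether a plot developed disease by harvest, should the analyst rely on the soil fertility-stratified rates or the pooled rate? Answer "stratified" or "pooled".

stratified

Soil fertility satisfies the back-door criterion: it is not a descendant of the irrigation, and it blocks the spurious path from irrigation to outcome. Adjusting for it (i.e., using the within-soil fertility rates) gives the causal effect.
Within each level — rich: 12.4% vs 24.7%; poor: 60.7% vs 78.7% — Irrigation Z is lower every time.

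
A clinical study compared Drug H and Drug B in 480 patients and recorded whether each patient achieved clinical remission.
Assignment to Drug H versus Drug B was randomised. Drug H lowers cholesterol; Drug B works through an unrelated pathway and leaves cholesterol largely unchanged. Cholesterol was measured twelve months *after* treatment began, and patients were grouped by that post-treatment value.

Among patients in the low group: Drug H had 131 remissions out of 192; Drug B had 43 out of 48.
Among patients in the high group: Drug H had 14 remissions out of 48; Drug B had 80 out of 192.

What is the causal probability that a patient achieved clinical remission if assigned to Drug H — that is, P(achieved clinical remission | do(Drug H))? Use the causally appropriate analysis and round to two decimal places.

Because the drug influences cholesterol, cholesterol is a post-treatment mediator, not a confounder. Stratifying on it would bias the estimate; the causal effect is the crude pooled difference.
So P(outcome | do(Drug H)) is just the pooled rate for Drug H: 145/240 = 0.604.

0.60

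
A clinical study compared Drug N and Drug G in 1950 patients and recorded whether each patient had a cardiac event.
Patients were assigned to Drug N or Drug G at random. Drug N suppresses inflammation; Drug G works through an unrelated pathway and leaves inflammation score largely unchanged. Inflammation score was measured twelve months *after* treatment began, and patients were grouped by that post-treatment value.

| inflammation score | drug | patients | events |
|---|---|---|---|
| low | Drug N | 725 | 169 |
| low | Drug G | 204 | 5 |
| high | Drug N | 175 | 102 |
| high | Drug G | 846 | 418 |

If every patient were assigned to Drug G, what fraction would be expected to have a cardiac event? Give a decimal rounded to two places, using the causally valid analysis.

The inflammation score-specific comparison favours Drug G throughout, but the pooled figures favour Drug N. The question is whether to condition on inflammation score.
The distribution of inflammation score is itself part of what the drug does — it is an intermediate outcome. Holding it fixed would remove that part of the effect; the total effect is the pooled difference.
So P(outcome | do(Drug G)) is just the pooled rate for Drug G: 423/1050 = 0.403.

0.40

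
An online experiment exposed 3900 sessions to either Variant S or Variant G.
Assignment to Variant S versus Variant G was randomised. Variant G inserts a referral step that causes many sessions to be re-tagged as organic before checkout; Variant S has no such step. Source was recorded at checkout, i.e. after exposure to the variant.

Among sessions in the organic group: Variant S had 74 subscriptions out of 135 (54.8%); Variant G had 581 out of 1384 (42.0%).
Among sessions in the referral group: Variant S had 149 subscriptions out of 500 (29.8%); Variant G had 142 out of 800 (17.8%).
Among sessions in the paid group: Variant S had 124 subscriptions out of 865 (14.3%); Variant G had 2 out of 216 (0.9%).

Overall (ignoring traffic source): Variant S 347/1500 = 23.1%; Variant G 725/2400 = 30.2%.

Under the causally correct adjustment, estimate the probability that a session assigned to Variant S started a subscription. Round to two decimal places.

Traffic source is recorded after the variant and is itself shifted by it — it sits on the causal path from variant to outcome. Conditioning on a mediator would strip out part of the effect we want; the pooled comparison gives the total causal effect.
So P(outcome | do(Variant S)) is just the pooled rate for Variant S: 347/1500 = 0.231.

0.23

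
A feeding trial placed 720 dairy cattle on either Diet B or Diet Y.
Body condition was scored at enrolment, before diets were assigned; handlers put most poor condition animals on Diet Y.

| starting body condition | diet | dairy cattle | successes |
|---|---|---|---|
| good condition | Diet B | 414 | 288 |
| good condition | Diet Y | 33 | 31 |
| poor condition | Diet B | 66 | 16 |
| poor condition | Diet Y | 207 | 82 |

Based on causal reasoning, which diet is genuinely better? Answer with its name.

Diet Y

Here starting body condition is a common cause — it drives both which diet a case falls under and the outcome. The crude comparison mixes populations; the stratum-specific rates are the causally relevant ones.
Within each level — good condition: 69.6% vs 93.9%; poor condition: 24.2% vs 39.6% — Diet Y is higher every time.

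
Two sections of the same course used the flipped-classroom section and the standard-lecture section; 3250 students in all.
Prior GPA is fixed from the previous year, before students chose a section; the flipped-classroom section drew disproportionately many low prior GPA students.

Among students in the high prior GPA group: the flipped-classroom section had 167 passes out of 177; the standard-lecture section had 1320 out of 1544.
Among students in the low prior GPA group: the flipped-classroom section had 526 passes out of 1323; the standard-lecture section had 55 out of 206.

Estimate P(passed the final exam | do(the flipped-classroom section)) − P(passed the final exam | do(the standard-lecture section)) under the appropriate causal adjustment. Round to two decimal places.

Here prior GPA band is a common cause — it drives both which teaching method a case falls under and the outcome. The crude comparison mixes populations; the stratum-specific rates are the causally relevant ones.
Adjusting over the population distribution of prior GPA band: 0.530·(0.944−0.855) + 0.470·(0.398−0.267) = +0.108.

+0.11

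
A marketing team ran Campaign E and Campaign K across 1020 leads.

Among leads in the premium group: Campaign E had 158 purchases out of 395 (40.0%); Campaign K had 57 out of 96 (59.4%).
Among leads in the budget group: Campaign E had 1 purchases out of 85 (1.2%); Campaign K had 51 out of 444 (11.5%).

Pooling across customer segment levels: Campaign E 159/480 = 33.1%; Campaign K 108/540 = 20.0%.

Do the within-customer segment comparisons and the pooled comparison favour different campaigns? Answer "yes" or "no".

Within each customer segment level (premium 40.0% vs 59.4%; budget 1.2% vs 11.5%), Campaign K has the higher rate every time. Pooled: 33.1% vs 20.0% — Campaign E has the higher rate overall. The two comparisons disagree.

yes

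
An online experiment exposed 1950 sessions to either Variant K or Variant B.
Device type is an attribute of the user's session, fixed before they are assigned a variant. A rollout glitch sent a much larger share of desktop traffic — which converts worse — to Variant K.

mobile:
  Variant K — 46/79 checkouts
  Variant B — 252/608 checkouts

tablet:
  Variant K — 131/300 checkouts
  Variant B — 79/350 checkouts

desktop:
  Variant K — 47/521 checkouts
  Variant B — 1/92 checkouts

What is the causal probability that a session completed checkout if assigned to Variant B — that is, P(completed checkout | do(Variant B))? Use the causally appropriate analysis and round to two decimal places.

The device type-specific comparison favours Variant K throughout, but the pooled figures favour Variant B. The question is whether to condition on device type.
Since device type is a pre-existing factor (not a product of the variant) and it affects the outcome on its own, it is a confounder. The stratified rates, not the pooled rate, identify the causal effect.
Standardising Variant B to the population device type mix: 0.352·252/608 + 0.333·79/350 + 0.314·1/92 = 0.225.

0.22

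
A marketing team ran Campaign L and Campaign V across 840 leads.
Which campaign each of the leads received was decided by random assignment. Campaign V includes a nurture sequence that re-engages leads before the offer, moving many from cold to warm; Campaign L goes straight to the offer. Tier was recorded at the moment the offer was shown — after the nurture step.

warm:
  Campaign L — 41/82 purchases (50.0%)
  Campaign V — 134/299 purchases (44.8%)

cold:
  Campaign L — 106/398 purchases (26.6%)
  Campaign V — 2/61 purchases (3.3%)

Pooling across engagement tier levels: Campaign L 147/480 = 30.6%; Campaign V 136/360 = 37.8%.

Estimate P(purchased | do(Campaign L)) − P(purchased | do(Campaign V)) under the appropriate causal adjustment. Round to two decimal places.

-0.07

The stratified and pooled comparisons disagree (Campaign L wins within each engagement tier; Campaign V wins overall), so the answer turns on the causal role of engagement tier.
Stratifying would compare campaigns among leads the campaigns themselves sorted into engagement tier groups — a form of selection on an intermediate. The unconditioned pooled rates give the total causal effect.
The causal difference is the pooled difference: 0.306 − 0.378 = -0.072.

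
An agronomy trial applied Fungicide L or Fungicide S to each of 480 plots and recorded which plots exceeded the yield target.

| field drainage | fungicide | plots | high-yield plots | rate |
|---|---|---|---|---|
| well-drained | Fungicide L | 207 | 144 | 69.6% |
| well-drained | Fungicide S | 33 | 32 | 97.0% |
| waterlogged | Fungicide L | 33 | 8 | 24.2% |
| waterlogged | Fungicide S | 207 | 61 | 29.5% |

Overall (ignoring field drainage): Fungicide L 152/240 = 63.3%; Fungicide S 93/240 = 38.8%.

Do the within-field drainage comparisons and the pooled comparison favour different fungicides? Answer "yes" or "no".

yes

Within each field drainage level (well-drained 69.6% vs 97.0%; waterlogged 24.2% vs 29.5%), Fungicide S has the higher rate every time. Pooled: 63.3% vs 38.8% — Fungicide L has the higher rate overall. The two comparisons disagree.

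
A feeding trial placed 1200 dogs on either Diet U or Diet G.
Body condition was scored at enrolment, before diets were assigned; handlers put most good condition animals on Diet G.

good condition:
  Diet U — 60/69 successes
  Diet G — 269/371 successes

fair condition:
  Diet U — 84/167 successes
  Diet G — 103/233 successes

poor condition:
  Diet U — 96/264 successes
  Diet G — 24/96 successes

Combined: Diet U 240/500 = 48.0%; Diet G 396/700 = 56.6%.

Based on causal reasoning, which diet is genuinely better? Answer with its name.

Diet U

Diet U is higher inside every starting body condition stratum but Diet G is higher in aggregate. Whether to stratify depends on how starting body condition relates to the diet.
Nothing the diet does changes starting body condition; the imbalance is an allocation artefact. With starting body condition also predicting the outcome, the pooled figure is confounded, and the within-stratum comparison is the causal one.
Within each level — good condition: 87.0% vs 72.5%; fair condition: 50.3% vs 44.2%; poor condition: 36.4% vs 25.0% — Diet U is higher every time.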